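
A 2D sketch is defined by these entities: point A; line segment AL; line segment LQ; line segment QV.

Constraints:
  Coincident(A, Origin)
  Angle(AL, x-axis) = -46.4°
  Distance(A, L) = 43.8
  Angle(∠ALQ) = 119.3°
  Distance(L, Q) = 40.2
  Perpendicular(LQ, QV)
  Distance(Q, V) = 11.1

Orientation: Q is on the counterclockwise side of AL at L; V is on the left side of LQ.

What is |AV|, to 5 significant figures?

67.328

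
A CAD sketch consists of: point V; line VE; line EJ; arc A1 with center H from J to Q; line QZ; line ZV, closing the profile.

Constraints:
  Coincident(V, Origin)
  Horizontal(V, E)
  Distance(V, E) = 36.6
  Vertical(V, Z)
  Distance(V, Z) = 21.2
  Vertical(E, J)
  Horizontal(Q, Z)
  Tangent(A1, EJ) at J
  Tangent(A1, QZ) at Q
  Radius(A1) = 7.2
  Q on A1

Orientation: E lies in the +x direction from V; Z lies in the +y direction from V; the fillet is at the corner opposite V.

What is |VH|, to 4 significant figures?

32.56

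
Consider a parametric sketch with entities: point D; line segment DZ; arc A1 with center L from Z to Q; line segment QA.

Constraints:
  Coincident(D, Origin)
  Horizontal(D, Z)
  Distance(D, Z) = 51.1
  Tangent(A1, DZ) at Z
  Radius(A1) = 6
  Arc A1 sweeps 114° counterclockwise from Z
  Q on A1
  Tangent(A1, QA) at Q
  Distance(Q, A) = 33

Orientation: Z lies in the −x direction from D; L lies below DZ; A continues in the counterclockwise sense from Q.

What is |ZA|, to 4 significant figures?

39.40

D is at the origin; DZ is horizontal with |DZ| = 51.1 and Z on the −x side, so Z = (-51.10, 0.000). Tangency of A1 to DZ means the radius LZ is perpendicular to DZ, so L = Z + (0, -6) = (-51.10, -6.000). On A1, Z sits at bearing 90° from L; a 114° counterclockwise sweep puts Q at bearing 204°, so Q = L + 6.0·(cos 204°, sin 204°) = (-56.58, -8.440). Tangency of A1 to QA means the radius LQ is perpendicular to QA, so QA runs along (−sin 204°, cos 204°); with |QA| = 33.0, A = (-43.16, -38.59). Then |ZA| = |A − Z| = 39.40.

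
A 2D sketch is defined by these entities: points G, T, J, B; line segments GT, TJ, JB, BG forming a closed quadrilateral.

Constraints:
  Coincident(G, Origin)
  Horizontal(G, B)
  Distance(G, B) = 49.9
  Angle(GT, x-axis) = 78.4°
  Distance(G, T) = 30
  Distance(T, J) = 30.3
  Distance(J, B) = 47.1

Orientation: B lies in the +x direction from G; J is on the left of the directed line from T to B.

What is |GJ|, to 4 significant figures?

54.67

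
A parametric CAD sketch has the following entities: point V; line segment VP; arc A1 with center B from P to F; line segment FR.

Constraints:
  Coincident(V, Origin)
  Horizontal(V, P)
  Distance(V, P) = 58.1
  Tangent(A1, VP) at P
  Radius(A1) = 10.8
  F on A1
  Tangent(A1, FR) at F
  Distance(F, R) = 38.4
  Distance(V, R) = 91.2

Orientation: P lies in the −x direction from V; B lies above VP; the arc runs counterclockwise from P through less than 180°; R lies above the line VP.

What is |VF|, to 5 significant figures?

54.331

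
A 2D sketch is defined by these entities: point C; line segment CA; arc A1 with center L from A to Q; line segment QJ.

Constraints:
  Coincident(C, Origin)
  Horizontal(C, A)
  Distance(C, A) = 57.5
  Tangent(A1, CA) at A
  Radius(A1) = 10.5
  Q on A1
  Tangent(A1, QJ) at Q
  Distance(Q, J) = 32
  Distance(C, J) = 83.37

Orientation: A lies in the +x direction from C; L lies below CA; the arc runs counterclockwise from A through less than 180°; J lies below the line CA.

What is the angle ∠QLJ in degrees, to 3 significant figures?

71.8°

Checks: |LQ| = 10.50 ✓; ∠(LQ, QJ) = 90.00° ✓; |QJ| = 32.00 ✓; |CJ| = 83.37 ✓.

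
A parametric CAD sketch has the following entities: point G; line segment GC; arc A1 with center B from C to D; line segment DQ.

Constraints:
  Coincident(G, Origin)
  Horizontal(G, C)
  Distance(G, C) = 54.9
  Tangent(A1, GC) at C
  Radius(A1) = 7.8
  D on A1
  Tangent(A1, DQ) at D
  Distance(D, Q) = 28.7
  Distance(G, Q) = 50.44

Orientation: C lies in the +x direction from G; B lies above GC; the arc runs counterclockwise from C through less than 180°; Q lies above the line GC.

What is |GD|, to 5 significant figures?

61.582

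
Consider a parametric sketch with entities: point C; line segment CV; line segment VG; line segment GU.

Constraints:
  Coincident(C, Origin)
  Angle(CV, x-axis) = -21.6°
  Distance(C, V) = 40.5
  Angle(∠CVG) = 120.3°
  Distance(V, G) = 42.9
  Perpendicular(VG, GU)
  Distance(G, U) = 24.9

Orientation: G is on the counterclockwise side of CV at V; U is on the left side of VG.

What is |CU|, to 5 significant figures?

64.129

C is at the origin; CV runs at -21.6° with length 40.5, so V = 40.5·(cos -21.6°, sin -21.6°) = (37.656, -14.909). ∠CVG = 120.3°, so VG runs at -21.6° + (180° − 120.3°) = 38.100° from the x-axis; with |VG| = 42.9, G = V + 42.9·(cos 38.100°, sin 38.100°) = (71.415, 11.562). VG is perpendicular to GU; with |GU| = 24.9 on the left of VG, U = G + 24.9·(-0.61704, 0.78694) = (56.051, 31.156). Then |CU| = |U − C| = 64.129.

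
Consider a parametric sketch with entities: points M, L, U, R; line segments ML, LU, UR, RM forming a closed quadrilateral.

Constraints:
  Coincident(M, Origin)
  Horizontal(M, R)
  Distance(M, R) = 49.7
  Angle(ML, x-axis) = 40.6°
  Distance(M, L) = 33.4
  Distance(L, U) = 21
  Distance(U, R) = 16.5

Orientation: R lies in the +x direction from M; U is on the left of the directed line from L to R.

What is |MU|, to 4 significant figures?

48.27

M is at the origin; MR is horizontal with |MR| = 49.7 and R in +x, so R = (49.7, 0). ML runs at 40.6° with |ML| = 33.4, so L = (25.36, 21.74). U is determined by |LU| = 21.0 and |UR| = 16.5 together: it lies at the intersection of circle(L, 21.0) and circle(R, 16.5). With |LR| = 32.63, the foot of the radical line on LR is 18.90 from L and the perpendicular offset is √(21.0² − 18.90²) = 9.150. Taking the left-of-LR solution: U = (45.55, 15.97).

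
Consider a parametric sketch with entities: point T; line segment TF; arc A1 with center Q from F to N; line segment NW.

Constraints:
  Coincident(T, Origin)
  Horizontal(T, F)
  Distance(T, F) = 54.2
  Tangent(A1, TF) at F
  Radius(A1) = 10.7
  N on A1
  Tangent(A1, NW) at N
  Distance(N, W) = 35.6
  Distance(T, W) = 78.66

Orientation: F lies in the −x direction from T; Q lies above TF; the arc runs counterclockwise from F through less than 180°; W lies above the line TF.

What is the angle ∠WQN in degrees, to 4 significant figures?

73.27°

T is at the origin; TF is horizontal with |TF| = 54.2 and F on the −x side, so F = (-54.20, 0.000). The tangent condition forces QF to be normal to TF, so Q = F + (0, 10.7) = (-54.20, 10.70). Since QN ⟂ NW (tangency), |QW| = √(10.7² + 35.6²) = 37.17 regardless of where N sits on A1. So W lies on both circle(T, 78.66) and circle(Q, 37.17); the above-TF intersection is W = (-63.26, 46.75). N is the foot of the tangent from W: N = (-45.01, 16.18).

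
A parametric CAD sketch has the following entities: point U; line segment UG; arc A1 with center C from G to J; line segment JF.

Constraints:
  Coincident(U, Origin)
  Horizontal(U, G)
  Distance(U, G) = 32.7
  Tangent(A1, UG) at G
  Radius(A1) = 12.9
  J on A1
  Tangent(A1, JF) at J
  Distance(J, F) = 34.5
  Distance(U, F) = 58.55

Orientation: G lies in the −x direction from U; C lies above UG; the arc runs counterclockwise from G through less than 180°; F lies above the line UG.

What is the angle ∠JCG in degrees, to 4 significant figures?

107.8°

U is at the origin; U and G share the same y with |UG| = 32.7 and G on the −x side, so G = (-32.70, 0.000). A1 meets UG tangentially, so CG is at right angles to UG, so C = G + (0, 12.9) = (-32.70, 12.90). Since CJ ⟂ JF (tangency), |CF| = √(12.9² + 34.5²) = 36.83 regardless of where J sits on A1. So F lies on both circle(U, 58.55) and circle(C, 36.83); the above-UG intersection is F = (-30.96, 49.69). J is the foot of the tangent from F: J = (-20.42, 16.84).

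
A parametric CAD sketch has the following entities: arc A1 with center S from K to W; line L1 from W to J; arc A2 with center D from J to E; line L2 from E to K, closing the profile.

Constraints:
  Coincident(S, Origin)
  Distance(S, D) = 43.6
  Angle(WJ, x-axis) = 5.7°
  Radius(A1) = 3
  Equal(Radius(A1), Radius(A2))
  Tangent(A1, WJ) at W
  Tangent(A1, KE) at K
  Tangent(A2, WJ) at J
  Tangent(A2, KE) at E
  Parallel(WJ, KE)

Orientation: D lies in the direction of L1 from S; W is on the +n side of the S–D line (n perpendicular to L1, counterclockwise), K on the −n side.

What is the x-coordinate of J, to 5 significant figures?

43.086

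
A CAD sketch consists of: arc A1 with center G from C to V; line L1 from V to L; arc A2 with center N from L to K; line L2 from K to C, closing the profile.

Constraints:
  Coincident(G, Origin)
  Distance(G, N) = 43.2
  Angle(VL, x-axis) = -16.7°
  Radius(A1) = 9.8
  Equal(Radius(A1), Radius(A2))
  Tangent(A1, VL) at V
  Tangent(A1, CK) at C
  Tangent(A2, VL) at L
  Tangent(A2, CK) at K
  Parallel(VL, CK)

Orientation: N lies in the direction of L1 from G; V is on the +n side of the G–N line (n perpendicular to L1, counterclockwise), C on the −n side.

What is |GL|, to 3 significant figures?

44.3

The slot axis is L1's direction at -16.7°, so u = (cos -16.7°, sin -16.7°) = (0.958, -0.287) and n = (−sin -16.7°, cos -16.7°) = (0.287, 0.958). G is at the origin and N lies 43.2 along u from G, so N = 43.2·u = (41.4, -12.4). Tangency of A1 to both parallel lines with radius 9.8 puts V and C at G ± 9.8·n: V = (2.82, 9.39), C = (-2.82, -9.39). Equal radii place L and K the same way about N: L = N + 9.8·n = (44.2, -3.03), K = N − 9.8·n = (38.6, -21.8). Then |GL| = |L − G| = 44.3.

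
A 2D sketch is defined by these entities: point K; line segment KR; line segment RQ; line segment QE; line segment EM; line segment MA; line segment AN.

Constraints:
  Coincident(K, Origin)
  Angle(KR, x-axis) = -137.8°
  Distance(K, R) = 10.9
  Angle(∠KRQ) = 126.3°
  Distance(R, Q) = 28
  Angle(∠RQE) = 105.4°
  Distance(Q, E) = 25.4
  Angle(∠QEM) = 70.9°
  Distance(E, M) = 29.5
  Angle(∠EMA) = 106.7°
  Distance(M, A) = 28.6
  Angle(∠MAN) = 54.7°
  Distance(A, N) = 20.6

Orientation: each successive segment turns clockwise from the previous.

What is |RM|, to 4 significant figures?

23.20

K is at the origin; KR runs at -137.8° with length 10.9, so R = (-8.075, -7.322). ∠KRQ = 126.3° gives RQ at 168.5° from the x-axis; with |RQ| = 28.0, Q = (-35.51, -1.739). ∠RQE = 105.4° gives QE at 93.90° from the x-axis; with |QE| = 25.4, E = (-37.24, 23.60). ∠QEM = 70.9° gives EM at -15.20° from the x-axis; with |EM| = 29.5, M = (-8.772, 15.87). Then |RM| = |M − R| = 23.20.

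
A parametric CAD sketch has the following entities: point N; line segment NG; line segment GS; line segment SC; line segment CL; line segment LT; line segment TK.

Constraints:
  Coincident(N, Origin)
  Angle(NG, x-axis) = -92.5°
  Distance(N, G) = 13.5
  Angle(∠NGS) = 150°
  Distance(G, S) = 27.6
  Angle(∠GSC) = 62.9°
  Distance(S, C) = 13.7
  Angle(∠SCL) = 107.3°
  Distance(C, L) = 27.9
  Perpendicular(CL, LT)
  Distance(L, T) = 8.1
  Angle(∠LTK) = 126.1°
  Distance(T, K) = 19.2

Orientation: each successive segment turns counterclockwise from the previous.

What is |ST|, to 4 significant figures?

32.36

N is at the origin; NG runs at -92.5° with length 13.5, so G = (-0.5889, -13.49). ∠NGS = 150.0° gives GS at -62.50° from the x-axis; with |GS| = 27.6, S = (12.16, -37.97). ∠GSC = 62.9° gives SC at 54.60° from the x-axis; with |SC| = 13.7, C = (20.09, -26.80). ∠SCL = 107.3° gives CL at 127.3° from the x-axis; with |CL| = 27.9, L = (3.184, -4.608). CL ⟂ LT, so LT runs at -142.7°; with |LT| = 8.1, T = (-3.259, -9.516). Then |ST| = |T − S| = 32.36.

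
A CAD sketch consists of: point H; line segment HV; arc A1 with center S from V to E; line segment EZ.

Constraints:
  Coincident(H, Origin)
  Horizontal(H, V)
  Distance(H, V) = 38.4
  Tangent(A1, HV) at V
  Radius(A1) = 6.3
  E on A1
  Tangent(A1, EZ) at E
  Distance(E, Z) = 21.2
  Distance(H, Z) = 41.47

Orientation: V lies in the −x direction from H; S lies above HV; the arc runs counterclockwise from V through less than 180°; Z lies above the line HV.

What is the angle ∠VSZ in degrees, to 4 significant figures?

161.2°

H is at the origin; HV is horizontal with |HV| = 38.4 and V on the −x side, so V = (-38.40, 0.000). A1 meets HV tangentially, so SV is at right angles to HV, so S = V + (0, 6.3) = (-38.40, 6.300). Since SE ⟂ EZ (tangency), |SZ| = √(6.3² + 21.2²) = 22.12 regardless of where E sits on A1. So Z lies on both circle(H, 41.47) and circle(S, 22.12); the above-HV intersection is Z = (-31.27, 27.24). E is the foot of the tangent from Z: E = (-32.10, 6.053).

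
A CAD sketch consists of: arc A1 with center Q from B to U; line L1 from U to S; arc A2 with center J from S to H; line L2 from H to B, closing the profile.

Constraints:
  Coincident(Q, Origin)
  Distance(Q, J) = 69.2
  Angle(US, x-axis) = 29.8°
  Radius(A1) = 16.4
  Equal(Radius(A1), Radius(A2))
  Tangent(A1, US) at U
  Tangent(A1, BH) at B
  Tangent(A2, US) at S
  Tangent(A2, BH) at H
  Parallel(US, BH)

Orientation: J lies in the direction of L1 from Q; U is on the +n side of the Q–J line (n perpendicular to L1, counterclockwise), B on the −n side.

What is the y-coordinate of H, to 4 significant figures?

20.16

Tangency of A1 to both parallel lines with radius 16.4 puts U and B at Q ± 16.4·n: U = (-8.150, 14.23), B = (8.150, -14.23). Equal radii place S and H the same way about J: S = J + 16.4·n = (51.90, 48.62), H = J − 16.4·n = (68.20, 20.16). So H.y = 20.16.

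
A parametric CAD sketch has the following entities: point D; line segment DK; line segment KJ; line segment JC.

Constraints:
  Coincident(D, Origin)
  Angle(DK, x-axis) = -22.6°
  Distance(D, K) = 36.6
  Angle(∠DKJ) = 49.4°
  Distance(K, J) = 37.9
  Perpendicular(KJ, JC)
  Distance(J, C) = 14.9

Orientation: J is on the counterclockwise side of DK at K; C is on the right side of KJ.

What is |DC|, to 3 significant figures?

45.0

D is at the origin; DK runs at -22.6° with length 36.6, so K = 36.6·(cos -22.6°, sin -22.6°) = (33.8, -14.1). ∠DKJ = 49.4°, so KJ runs at -22.6° + (180° − 49.4°) = 108° from the x-axis; with |KJ| = 37.9, J = K + 37.9·(cos 108°, sin 108°) = (22.1, 22.0). KJ is perpendicular to JC; with |JC| = 14.9 on the right of KJ, C = J + 14.9·(0.951, 0.309) = (36.2, 26.6). Then |DC| = |C − D| = 45.0.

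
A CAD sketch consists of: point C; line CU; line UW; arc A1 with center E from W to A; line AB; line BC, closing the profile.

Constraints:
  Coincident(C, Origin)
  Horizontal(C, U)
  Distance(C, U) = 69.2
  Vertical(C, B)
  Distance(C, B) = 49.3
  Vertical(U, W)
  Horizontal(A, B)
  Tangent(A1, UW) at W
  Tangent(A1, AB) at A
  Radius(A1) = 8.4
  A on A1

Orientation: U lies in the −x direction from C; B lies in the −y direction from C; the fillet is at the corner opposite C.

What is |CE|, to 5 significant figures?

73.277

C is at the origin; CU is horizontal with |CU| = 69.2 and U on the −x side, so U = (-69.200, 0.0000). CB is vertical with |CB| = 49.3 and B on the −y side, so B = (0.0000, -49.300). The virtual corner opposite C is at (-69.200, -49.300). Since A1 is tangent to UW there, EW ⟂ UW and A1 meets AB tangentially, so EA is at right angles to AB, with radius 8.4, so the center E sits 8.4 in from both sides at E = (-60.800, -40.900). Then |CE| = |E − C| = 73.277.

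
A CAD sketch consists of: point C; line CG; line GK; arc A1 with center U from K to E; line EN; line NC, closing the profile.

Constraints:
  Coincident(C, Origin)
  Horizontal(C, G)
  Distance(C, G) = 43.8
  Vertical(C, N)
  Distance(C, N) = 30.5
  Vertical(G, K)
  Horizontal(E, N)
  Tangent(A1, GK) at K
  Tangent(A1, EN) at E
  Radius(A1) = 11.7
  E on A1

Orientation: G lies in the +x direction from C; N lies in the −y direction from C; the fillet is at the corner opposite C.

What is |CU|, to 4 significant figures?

37.20

CN is vertical with |CN| = 30.5 and N on the −y side, so N = (0.000, -30.50). The virtual corner opposite C is at (43.80, -30.50). A1 meets GK tangentially, so UK is at right angles to GK and since A1 is tangent to EN there, UE ⟂ EN, with radius 11.7, so the center U sits 11.7 in from both sides at U = (32.10, -18.80). Then |CU| = |U − C| = 37.20.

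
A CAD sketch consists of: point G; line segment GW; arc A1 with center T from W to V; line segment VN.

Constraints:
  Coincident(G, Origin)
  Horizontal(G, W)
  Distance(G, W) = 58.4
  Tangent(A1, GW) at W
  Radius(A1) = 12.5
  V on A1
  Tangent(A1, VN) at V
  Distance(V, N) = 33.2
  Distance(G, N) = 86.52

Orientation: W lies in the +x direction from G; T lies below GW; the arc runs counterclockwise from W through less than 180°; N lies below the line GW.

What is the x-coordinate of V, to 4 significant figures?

49.95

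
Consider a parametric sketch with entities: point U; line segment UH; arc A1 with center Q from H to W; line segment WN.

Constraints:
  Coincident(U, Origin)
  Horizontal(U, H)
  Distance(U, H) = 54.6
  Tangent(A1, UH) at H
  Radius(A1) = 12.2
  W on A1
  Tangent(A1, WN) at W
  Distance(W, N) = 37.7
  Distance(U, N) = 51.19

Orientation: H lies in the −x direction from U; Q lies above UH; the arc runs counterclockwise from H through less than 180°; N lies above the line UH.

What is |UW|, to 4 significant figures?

43.98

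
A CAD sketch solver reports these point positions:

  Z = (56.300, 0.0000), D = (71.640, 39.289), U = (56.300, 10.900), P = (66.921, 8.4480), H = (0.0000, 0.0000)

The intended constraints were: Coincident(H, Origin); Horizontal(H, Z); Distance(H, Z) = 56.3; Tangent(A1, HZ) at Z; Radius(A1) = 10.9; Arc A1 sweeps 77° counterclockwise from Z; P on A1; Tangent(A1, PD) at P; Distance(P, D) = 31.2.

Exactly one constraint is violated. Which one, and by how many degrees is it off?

Tangent(A1, PD) at P — off by 4.30°.

H = (0.00, 0.00) ✓; H.y = 0.00, Z.y = 0.00 ✓; |HZ| = 56.30 ✓; ∠(UZ, ZH) = 90.00° ✓; |UZ| = 10.90 ✓; bearing(U→P) − bearing(U→Z) = 77.00° ✓; |UP| = 10.90 ✓; ∠(UP, PD) = 85.70° ✗; |PD| = 31.20 ✓.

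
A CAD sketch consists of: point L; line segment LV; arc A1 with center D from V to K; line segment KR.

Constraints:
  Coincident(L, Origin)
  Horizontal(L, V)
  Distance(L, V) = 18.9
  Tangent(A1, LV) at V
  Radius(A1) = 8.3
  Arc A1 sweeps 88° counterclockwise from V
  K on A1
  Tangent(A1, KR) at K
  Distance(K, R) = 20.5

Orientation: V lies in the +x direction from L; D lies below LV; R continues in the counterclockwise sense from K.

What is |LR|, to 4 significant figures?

30.17

L is at the origin; LV is horizontal with |LV| = 18.9 and V on the +x side, so V = (18.90, 0.000). Since A1 is tangent to LV there, DV ⟂ LV, so D = V + (0, -8.3) = (18.90, -8.300). On A1, V sits at bearing 90° from D; an 88° counterclockwise sweep puts K at bearing 178°, so K = D + 8.3·(cos 178°, sin 178°) = (10.61, -8.010). Tangency of A1 to KR means the radius DK is perpendicular to KR, so KR runs along (−sin 178°, cos 178°); with |KR| = 20.5, R = (9.890, -28.50). Then |LR| = |R − L| = 30.17.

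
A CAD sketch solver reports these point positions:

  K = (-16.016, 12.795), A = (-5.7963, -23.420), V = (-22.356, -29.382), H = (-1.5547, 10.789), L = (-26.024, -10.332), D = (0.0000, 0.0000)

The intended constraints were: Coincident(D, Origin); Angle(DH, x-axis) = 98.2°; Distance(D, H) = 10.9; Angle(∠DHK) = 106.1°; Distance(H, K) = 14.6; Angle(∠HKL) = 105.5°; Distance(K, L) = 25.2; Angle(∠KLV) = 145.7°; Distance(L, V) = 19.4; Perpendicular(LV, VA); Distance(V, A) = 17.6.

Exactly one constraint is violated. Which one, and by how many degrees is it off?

Perpendicular(LV, VA) — off by 8.90°.

D = (0.00, 0.00) ✓; DH at 98.20° ✓; |DH| = 10.90 ✓; ∠DHK = 106.1° ✓; |HK| = 14.60 ✓; ∠HKL = 105.5° ✓; |KL| = 25.20 ✓; ∠KLV = 145.7° ✓; |LV| = 19.40 ✓; ∠(LV, VA) = 98.90° ✗; |VA| = 17.60 ✓.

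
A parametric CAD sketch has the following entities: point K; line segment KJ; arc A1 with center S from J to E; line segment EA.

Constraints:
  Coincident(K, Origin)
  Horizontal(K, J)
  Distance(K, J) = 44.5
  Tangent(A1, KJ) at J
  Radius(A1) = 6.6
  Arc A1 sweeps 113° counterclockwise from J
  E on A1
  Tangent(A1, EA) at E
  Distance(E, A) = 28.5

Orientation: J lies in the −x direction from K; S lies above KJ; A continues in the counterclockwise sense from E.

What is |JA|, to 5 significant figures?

35.773

K is at the origin; K and J share the same y with |KJ| = 44.5 and J on the −x side, so J = (-44.500, 0.0000). A1 meets KJ tangentially, so SJ is at right angles to KJ, so S = J + (0, 6.6) = (-44.500, 6.6000). On A1, J sits at bearing -90° from S; a 113° counterclockwise sweep puts E at bearing 23°, so E = S + 6.6·(cos 23°, sin 23°) = (-38.425, 9.1788). Since A1 is tangent to EA there, SE ⟂ EA, so EA runs along (−sin 23°, cos 23°); with |EA| = 28.5, A = (-49.561, 35.413). Then |JA| = |A − J| = 35.773.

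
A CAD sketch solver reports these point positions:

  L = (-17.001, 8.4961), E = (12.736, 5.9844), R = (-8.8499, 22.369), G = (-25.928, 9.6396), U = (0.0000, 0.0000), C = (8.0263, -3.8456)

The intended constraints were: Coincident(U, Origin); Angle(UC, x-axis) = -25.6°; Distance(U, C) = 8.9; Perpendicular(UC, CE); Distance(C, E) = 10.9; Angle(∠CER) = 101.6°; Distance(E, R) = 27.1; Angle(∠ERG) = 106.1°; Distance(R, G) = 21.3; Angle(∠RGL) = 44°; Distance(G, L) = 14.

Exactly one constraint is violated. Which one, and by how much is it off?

Distance(G, L) = 14 — off by 5.00.

U = (0.00, 0.00) ✓; UC at -25.60° ✓; |UC| = 8.900 ✓; ∠(UC, CE) = 90.00° ✓; |CE| = 10.90 ✓; ∠CER = 101.6° ✓; |ER| = 27.10 ✓; ∠ERG = 106.1° ✓; |RG| = 21.30 ✓; ∠RGL = 44.00° ✓; |GL| = 9.000 ✗.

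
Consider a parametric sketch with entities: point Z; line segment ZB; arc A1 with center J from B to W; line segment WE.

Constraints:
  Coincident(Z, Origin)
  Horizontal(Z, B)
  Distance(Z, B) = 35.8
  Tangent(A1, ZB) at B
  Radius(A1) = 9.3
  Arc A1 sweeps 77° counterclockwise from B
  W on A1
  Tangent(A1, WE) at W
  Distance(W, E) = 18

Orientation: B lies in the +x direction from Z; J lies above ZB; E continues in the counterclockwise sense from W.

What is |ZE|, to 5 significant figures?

54.815

Z is at the origin; ZB is horizontal with |ZB| = 35.8 and B on the +x side, so B = (35.800, 0.0000). Since A1 is tangent to ZB there, JB ⟂ ZB, so J = B + (0, 9.3) = (35.800, 9.3000). On A1, B sits at bearing -90° from J; a 77° counterclockwise sweep puts W at bearing -13°, so W = J + 9.3·(cos -13°, sin -13°) = (44.862, 7.2080). A1 meets WE tangentially, so JW is at right angles to WE, so WE runs along (−sin -13°, cos -13°); with |WE| = 18.0, E = (48.911, 24.747). Then |ZE| = |E − Z| = 54.815.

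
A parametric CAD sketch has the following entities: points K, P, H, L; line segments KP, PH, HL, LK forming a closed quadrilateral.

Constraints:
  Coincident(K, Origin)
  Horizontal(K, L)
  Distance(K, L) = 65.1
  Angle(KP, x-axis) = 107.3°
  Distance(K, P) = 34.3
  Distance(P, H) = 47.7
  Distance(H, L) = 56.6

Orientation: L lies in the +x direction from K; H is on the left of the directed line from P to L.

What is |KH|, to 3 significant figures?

59.4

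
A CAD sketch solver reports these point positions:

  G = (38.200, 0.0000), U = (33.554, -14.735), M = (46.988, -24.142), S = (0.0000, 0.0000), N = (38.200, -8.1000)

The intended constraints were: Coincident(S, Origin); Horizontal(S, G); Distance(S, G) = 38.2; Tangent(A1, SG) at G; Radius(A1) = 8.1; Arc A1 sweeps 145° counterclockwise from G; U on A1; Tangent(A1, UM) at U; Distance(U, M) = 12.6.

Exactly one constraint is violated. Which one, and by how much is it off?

Distance(U, M) = 12.6 — off by 3.80.

S = (0.00, 0.00) ✓; S.y = 0.00, G.y = 0.00 ✓; |SG| = 38.20 ✓; ∠(NG, GS) = 90.00° ✓; |NG| = 8.100 ✓; bearing(N→U) − bearing(N→G) = 145.0° ✓; |NU| = 8.100 ✓; ∠(NU, UM) = 90.00° ✓; |UM| = 16.40 ✗.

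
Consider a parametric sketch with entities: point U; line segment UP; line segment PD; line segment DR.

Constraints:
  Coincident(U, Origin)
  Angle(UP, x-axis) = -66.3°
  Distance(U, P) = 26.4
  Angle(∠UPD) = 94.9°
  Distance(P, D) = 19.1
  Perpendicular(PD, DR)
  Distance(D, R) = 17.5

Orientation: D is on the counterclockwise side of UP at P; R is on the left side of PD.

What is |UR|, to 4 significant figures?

23.10

U is at the origin; UP runs at -66.3° with length 26.4, so P = 26.4·(cos -66.3°, sin -66.3°) = (10.61, -24.17). ∠UPD = 94.9°, so PD runs at -66.3° + (180° − 94.9°) = 18.80° from the x-axis; with |PD| = 19.1, D = P + 19.1·(cos 18.80°, sin 18.80°) = (28.69, -18.02). PD is perpendicular to DR; with |DR| = 17.5 on the left of PD, R = D + 17.5·(-0.3223, 0.9466) = (23.05, -1.452). Then |UR| = |R − U| = 23.10.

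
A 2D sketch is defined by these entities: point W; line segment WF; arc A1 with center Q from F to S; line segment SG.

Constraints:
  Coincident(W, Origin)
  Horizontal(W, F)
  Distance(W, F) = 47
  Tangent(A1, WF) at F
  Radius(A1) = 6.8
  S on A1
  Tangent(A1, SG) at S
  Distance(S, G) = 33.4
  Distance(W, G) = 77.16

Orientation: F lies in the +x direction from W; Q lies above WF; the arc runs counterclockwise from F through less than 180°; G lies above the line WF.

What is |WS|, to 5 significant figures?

52.874

Checks: |QS| = 6.800 ✓; ∠(QS, SG) = 90.00° ✓; |SG| = 33.40 ✓; |WG| = 77.16 ✓.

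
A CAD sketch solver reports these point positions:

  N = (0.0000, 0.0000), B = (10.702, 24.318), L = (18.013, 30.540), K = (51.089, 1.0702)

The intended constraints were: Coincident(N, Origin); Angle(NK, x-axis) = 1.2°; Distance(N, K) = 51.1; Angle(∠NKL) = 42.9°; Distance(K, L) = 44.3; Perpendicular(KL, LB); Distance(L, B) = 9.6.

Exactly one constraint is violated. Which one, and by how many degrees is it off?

Perpendicular(KL, LB) — off by 7.90°.

N = (0.00, 0.00) ✓; NK at 1.200° ✓; |NK| = 51.10 ✓; ∠NKL = 42.90° ✓; |KL| = 44.30 ✓; ∠(KL, LB) = 82.10° ✗; |LB| = 9.600 ✓.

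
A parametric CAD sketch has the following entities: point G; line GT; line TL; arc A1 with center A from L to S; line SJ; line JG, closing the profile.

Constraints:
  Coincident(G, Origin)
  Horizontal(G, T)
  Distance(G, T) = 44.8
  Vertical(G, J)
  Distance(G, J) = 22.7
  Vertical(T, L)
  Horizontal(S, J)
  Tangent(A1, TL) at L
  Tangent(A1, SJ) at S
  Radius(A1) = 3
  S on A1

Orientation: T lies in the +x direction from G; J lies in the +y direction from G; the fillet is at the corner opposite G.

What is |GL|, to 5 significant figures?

48.940

G is at the origin; GT is horizontal with |GT| = 44.8 and T on the +x side, so T = (44.800, 0.0000). GJ is vertical with |GJ| = 22.7 and J on the +y side, so J = (0.0000, 22.700). The virtual corner opposite G is at (44.800, 22.700). Since A1 is tangent to TL there, AL ⟂ TL and A1 meets SJ tangentially, so AS is at right angles to SJ, with radius 3.0, so the center A sits 3.0 in from both sides at A = (41.800, 19.700). That places the tangent points at L = (44.800, 19.700) on TL and S = (41.800, 22.700) on SJ. Then |GL| = |L − G| = 48.940.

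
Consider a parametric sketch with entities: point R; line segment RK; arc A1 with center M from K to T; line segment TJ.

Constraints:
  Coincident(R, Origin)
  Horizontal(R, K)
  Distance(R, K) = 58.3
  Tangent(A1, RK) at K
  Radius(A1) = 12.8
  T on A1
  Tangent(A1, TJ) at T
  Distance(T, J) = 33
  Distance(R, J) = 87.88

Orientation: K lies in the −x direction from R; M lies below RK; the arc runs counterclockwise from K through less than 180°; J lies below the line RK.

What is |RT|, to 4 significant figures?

71.70

Checks: ∠(MK, KR) = 90.00° ✓; |MT| = 12.80 ✓; ∠(MT, TJ) = 90.00° ✓; |TJ| = 33.00 ✓; |RJ| = 87.88 ✓.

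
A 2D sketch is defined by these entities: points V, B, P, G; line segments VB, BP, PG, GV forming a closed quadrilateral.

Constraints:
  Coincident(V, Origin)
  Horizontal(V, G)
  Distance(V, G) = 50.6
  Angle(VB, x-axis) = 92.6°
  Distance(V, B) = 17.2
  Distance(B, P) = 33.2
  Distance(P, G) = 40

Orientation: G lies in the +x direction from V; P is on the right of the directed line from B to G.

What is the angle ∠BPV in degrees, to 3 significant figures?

20.2°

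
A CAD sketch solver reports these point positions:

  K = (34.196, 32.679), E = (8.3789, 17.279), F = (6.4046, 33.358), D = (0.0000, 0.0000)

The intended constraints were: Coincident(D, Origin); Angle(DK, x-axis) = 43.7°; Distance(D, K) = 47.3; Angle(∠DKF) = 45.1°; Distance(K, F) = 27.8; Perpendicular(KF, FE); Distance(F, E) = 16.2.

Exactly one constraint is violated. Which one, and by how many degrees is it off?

Perpendicular(KF, FE) — off by 8.40°.

D = (0.00, 0.00) ✓; DK at 43.70° ✓; |DK| = 47.30 ✓; ∠DKF = 45.10° ✓; |KF| = 27.80 ✓; ∠(KF, FE) = 98.40° ✗; |FE| = 16.20 ✓.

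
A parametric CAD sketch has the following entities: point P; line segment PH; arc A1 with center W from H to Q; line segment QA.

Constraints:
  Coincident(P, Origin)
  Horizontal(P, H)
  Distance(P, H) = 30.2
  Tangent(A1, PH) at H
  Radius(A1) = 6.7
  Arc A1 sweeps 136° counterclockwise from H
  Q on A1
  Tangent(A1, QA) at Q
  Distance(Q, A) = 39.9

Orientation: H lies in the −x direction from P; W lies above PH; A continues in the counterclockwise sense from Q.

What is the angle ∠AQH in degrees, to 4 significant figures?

112.0°

P is at the origin; PH is horizontal with |PH| = 30.2 and H on the −x side, so H = (-30.20, 0.000). A1 meets PH tangentially, so WH is at right angles to PH, so W = H + (0, 6.7) = (-30.20, 6.700). On A1, H sits at bearing -90° from W; a 136° counterclockwise sweep puts Q at bearing 46°, so Q = W + 6.7·(cos 46°, sin 46°) = (-25.55, 11.52). Tangency of A1 to QA means the radius WQ is perpendicular to QA, so QA runs along (−sin 46°, cos 46°); with |QA| = 39.9, A = (-54.25, 39.24). Then cos ∠AQH = QA·QH / (|QA||QH|), giving 112.0°.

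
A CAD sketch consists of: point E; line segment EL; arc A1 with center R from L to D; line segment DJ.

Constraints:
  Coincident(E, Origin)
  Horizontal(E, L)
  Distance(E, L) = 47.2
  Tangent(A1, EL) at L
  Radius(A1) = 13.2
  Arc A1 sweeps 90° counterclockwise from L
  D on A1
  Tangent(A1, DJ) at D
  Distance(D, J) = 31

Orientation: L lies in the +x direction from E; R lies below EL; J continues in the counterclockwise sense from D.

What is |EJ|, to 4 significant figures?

55.76

E is at the origin; E and L share the same y with |EL| = 47.2 and L on the +x side, so L = (47.20, 0.000). The tangent condition forces RL to be normal to EL, so R = L + (0, -13.2) = (47.20, -13.20). On A1, L sits at bearing 90° from R; a 90° counterclockwise sweep puts D at bearing 180°, so D = R + 13.2·(cos 180°, sin 180°) = (34.00, -13.20). Tangency of A1 to DJ means the radius RD is perpendicular to DJ, so DJ runs along (−sin 180°, cos 180°); with |DJ| = 31.0, J = (34.00, -44.20). Then |EJ| = |J − E| = 55.76.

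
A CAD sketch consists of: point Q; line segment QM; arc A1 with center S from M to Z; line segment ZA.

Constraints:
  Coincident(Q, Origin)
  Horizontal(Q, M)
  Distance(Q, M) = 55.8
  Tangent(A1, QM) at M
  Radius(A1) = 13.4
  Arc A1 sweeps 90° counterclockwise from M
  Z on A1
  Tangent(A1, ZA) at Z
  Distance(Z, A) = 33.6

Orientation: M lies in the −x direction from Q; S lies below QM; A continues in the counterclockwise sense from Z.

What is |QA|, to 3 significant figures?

83.7

Q is at the origin; Q and M share the same y with |QM| = 55.8 and M on the −x side, so M = (-55.8, 0.00). Tangency of A1 to QM means the radius SM is perpendicular to QM, so S = M + (0, -13.4) = (-55.8, -13.4). On A1, M sits at bearing 90° from S; a 90° counterclockwise sweep puts Z at bearing 180°, so Z = S + 13.4·(cos 180°, sin 180°) = (-69.2, -13.4). Since A1 is tangent to ZA there, SZ ⟂ ZA, so ZA runs along (−sin 180°, cos 180°); with |ZA| = 33.6, A = (-69.2, -47.0). Then |QA| = |A − Q| = 83.7.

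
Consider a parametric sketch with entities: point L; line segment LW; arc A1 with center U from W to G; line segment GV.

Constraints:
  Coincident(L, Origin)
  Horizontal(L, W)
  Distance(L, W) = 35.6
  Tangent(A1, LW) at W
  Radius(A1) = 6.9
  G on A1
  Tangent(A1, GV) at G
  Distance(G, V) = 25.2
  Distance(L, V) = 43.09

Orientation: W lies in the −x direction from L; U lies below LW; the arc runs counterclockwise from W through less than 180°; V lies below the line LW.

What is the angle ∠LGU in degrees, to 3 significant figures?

16.5°

Checks: |UG| = 6.900 ✓; ∠(UG, GV) = 90.00° ✓; |GV| = 25.20 ✓; |LV| = 43.09 ✓.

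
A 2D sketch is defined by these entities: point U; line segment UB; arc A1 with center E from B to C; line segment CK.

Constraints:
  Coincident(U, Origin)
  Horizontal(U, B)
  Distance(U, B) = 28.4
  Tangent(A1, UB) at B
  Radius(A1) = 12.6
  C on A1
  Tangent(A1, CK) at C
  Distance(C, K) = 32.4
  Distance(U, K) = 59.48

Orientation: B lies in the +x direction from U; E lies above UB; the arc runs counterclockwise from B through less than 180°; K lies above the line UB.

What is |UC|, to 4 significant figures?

43.23

Checks: U = (0.00, 0.00) ✓; |EC| = 12.60 ✓; ∠(EC, CK) = 90.00° ✓; |CK| = 32.40 ✓; |UK| = 59.48 ✓.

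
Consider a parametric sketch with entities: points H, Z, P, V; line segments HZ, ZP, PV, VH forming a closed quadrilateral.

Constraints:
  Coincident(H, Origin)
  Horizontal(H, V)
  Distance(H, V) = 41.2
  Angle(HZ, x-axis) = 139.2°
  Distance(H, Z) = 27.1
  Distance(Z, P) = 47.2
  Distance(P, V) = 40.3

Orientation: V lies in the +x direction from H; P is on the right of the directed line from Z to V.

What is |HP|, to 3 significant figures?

21.9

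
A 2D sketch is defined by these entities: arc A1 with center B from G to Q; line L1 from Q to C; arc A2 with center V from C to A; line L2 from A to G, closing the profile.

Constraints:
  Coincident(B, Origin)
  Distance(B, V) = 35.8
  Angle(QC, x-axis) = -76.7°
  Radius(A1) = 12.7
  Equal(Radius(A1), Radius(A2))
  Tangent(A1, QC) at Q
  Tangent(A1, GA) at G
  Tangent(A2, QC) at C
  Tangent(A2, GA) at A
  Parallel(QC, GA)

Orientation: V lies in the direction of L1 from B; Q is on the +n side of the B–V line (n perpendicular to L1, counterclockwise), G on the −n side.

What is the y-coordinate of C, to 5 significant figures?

-31.918

The slot axis is L1's direction at -76.7°, so u = (cos -76.7°, sin -76.7°) = (0.23005, -0.97318) and n = (−sin -76.7°, cos -76.7°) = (0.97318, 0.23005). B is at the origin and V lies 35.8 along u from B, so V = 35.8·u = (8.2358, -34.840). Tangency of A1 to both parallel lines with radius 12.7 puts Q and G at B ± 12.7·n: Q = (12.359, 2.9216), G = (-12.359, -2.9216). Equal radii place C and A the same way about V: C = V + 12.7·n = (20.595, -31.918), A = V − 12.7·n = (-4.1236, -37.761). So C.y = -31.918.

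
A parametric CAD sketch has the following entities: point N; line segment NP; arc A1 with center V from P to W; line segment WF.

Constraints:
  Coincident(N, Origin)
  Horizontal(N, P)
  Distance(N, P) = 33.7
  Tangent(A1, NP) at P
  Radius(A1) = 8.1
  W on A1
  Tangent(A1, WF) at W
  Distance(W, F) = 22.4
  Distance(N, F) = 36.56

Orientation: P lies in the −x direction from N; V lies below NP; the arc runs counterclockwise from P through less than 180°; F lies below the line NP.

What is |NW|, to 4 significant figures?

41.55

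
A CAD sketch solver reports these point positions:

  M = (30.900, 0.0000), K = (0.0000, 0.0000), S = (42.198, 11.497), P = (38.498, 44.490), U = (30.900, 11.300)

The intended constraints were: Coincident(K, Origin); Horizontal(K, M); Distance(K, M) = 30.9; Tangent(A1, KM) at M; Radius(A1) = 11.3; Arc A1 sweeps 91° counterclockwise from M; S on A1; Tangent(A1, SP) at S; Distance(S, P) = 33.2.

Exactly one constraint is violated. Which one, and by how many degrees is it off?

Tangent(A1, SP) at S — off by 5.40°.

K = (0.00, 0.00) ✓; K.y = 0.00, M.y = 0.00 ✓; |KM| = 30.90 ✓; ∠(UM, MK) = 90.00° ✓; |UM| = 11.30 ✓; bearing(U→S) − bearing(U→M) = 91.00° ✓; |US| = 11.30 ✓; ∠(US, SP) = 84.60° ✗; |SP| = 33.20 ✓.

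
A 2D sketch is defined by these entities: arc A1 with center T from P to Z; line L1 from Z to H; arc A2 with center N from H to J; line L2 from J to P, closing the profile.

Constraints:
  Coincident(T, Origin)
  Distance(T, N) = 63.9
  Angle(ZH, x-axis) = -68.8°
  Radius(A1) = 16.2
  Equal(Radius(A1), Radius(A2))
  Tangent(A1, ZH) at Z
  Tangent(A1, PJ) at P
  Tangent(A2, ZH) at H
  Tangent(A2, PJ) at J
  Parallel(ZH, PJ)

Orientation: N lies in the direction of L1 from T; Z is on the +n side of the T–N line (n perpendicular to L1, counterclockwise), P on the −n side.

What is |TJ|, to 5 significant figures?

65.922

The slot axis is L1's direction at -68.8°, so u = (cos -68.8°, sin -68.8°) = (0.36162, -0.93232) and n = (−sin -68.8°, cos -68.8°) = (0.93232, 0.36162). T is at the origin and N lies 63.9 along u from T, so N = 63.9·u = (23.108, -59.575). Tangency of A1 to both parallel lines with radius 16.2 puts Z and P at T ± 16.2·n: Z = (15.104, 5.8583), P = (-15.104, -5.8583). Equal radii place H and J the same way about N: H = N + 16.2·n = (38.211, -53.717), J = N − 16.2·n = (8.0042, -65.434). Then |TJ| = |J − T| = 65.922.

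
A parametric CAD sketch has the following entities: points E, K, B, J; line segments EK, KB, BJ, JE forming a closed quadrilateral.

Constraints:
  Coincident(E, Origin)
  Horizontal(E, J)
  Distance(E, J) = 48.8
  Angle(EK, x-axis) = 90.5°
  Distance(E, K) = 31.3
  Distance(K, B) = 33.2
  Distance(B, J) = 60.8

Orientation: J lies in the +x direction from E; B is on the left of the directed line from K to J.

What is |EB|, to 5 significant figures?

59.621

E is at the origin; E and J share the same y with |EJ| = 48.8 and J in +x, so J = (48.8, 0). EK runs at 90.5° with |EK| = 31.3, so K = (-0.27314, 31.299). B is determined by |KB| = 33.2 and |BJ| = 60.8 together: it lies at the intersection of circle(K, 33.2) and circle(J, 60.8). With |KJ| = 58.205, the foot of the radical line on KJ is 6.8155 from K and the perpendicular offset is √(33.2² − 6.8155²) = 32.493. Taking the left-of-KJ solution: B = (22.946, 55.029).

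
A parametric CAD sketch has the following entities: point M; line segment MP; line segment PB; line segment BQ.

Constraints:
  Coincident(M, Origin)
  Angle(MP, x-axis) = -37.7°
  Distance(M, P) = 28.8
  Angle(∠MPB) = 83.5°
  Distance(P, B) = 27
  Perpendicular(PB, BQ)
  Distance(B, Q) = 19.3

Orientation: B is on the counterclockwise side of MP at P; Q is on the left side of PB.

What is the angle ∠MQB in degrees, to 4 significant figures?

111.4°

M is at the origin; MP runs at -37.7° with length 28.8, so P = 28.8·(cos -37.7°, sin -37.7°) = (22.79, -17.61). ∠MPB = 83.5°, so PB runs at -37.7° + (180° − 83.5°) = 58.80° from the x-axis; with |PB| = 27.0, B = P + 27.0·(cos 58.80°, sin 58.80°) = (36.77, 5.483). PB ⟂ BQ; with |BQ| = 19.3 on the left of PB, Q = B + 19.3·(-0.8554, 0.5180) = (20.27, 15.48). Then cos ∠MQB = QM·QB / (|QM||QB|), giving 111.4°.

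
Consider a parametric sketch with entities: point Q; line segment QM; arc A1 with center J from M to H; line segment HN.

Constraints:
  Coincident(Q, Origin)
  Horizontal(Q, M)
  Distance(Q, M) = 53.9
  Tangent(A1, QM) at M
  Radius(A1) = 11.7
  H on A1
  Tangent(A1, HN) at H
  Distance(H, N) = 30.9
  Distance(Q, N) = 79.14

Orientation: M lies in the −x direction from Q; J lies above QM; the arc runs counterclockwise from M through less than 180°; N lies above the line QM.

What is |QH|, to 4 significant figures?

49.66

Checks: Q.y = 0.00, M.y = 0.00 ✓; |JH| = 11.70 ✓; ∠(JH, HN) = 90.00° ✓; |HN| = 30.90 ✓; |QN| = 79.14 ✓.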